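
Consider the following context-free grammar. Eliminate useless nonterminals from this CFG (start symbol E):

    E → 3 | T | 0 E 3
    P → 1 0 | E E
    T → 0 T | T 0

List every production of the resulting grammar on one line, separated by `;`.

E → 3 | 0 E 3

Generating nonterminals: {E, P}.
Reachable from E after that: {E}.
Removed useless symbols: {P, T} and every production mentioning them.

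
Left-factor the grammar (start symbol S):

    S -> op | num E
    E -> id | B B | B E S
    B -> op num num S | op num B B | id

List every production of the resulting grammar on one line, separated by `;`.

S -> op | num E; E -> id | B E'; B -> id | op num B'; E' -> B | E S; B' -> num S | B B

E has alternatives sharing prefix 'B': factor to E → B E' with E' → B | E S.
B has alternatives sharing prefix 'op num': factor to B → op num B' with B' → num S | B B.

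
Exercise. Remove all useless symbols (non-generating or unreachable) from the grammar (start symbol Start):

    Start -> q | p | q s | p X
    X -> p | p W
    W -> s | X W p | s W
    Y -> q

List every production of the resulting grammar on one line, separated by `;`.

Generating nonterminals: {Start, W, X, Y}.
Reachable from Start after that: {Start, W, X}.
Removed useless symbols: {Y} and every production mentioning them.

Start -> q | p | q s | p X; X -> p | p W; W -> s | X W p | s W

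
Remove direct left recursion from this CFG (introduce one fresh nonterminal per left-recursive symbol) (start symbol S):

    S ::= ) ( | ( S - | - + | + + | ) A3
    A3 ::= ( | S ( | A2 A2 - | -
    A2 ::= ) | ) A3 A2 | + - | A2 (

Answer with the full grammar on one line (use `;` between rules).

A2 is directly left-recursive.
For A2: α = {(}, β = {), ) A3 A2, + -}. Rewrite as A2 → β A2' and A2' → α A2' | ε.

S ::= ) ( | ( S - | - + | + + | ) A3; A3 ::= ( | S ( | A2 A2 - | -; A2 ::= ) A2' | ) A3 A2 A2' | + - A2'; A2' ::= ( A2' | ε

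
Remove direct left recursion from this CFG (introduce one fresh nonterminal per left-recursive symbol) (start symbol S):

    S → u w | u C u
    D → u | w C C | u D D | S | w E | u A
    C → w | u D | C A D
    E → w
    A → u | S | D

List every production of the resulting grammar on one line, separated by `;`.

C is directly left-recursive.
For C: α = {A D}, β = {w, u D}. Rewrite as C → β C' and C' → α C' | ε.

S → u w | u C u; D → u | w C C | u D D | S | w E | u A; C → w C' | u D C'; E → w; A → u | S | D; C' → A D C' | ε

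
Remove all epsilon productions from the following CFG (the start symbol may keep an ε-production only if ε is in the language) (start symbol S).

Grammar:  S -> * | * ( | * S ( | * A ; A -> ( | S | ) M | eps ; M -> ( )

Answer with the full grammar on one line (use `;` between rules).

S -> * | * ( | * S ( | * A; A -> ( | S | ) M; M -> ( )

The nullable symbols are {A}.
ε ∉ L(G), so no ε-production is kept.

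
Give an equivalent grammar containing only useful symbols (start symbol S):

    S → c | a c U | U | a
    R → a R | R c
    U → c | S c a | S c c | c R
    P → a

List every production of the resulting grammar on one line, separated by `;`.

Generating nonterminals: {P, S, U}.
Reachable from S after that: {S, U}.
Removed useless symbols: {P, R} and every production mentioning them.

S → c | a c U | U | a; U → c | S c a | S c c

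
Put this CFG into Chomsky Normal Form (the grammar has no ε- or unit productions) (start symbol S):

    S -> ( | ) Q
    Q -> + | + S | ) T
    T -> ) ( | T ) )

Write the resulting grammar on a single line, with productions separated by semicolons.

S -> ( | X1 Q; Q -> + | X2 S | X1 T; T -> X1 X3 | T Y1; X1 -> ); X2 -> +; X3 -> (; Y1 -> X1 X1

Introduce a nonterminal for each terminal appearing in a rule of length ≥ 2: X1 → ), X2 → +, X3 → (.
Binarize each right-hand side of length ≥ 3 by chaining fresh nonterminals (Y1, Y2, …): affected rules were T → T X1 X1.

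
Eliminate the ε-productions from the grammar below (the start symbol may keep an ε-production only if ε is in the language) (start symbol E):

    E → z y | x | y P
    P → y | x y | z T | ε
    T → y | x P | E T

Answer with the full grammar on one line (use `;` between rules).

Nullable set = {P}.
ε ∉ L(G), so no ε-production is kept.
For each production, add variants omitting each subset of nullable occurrences: E → y P gives y P | y. T → x P gives x P | x.

E → z y | x | y P | y; P → y | x y | z T; T → y | x P | x | E T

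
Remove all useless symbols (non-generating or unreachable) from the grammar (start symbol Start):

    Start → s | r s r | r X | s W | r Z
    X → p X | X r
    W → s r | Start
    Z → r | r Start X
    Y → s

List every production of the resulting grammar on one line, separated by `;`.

Generating nonterminals: {Start, W, Y, Z}.
Reachable from Start after that: {Start, W, Z}.
Removed useless symbols: {X, Y} and every production mentioning them.

Start → s | r s r | s W | r Z; W → s r | Start; Z → r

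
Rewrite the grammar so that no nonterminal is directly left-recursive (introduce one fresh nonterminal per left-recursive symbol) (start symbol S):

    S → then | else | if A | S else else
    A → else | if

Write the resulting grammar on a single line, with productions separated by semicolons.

Directly left-recursive nonterminal: S.
For S: α = {else else}, β = {then, else, if A}. Rewrite as S → β S' and S' → α S' | ε.

S → then S' | else S' | if A S'; A → else | if; S' → else else S' | ε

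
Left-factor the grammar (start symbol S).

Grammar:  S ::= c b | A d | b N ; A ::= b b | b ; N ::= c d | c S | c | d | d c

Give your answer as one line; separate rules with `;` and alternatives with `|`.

S ::= c b | A d | b N; A ::= b A'; N ::= c N' | d N''; A' ::= b | ε; N' ::= d | S | ε; N'' ::= ε | c

A has alternatives sharing prefix 'b': factor to A → b A' with A' → b | ε.
N has alternatives sharing prefix 'c': factor to N → c N' with N' → d | S | ε.
N has alternatives sharing prefix 'd': factor to N → d N'' with N'' → ε | c.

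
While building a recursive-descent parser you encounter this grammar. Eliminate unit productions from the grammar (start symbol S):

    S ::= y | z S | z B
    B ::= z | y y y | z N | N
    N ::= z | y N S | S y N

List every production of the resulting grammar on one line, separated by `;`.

S ::= y | z S | z B; B ::= z | y y y | z N | y N S | S y N; N ::= z | y N S | S y N

Unit pairs: B ⇒* {N}.
For each unit pair (A, B), copy every non-unit production of B to A, then drop all unit productions.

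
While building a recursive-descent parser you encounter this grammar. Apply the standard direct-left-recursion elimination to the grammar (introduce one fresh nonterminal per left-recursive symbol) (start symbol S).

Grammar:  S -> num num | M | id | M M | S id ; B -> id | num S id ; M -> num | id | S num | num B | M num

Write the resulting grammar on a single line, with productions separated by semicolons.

S, M are directly left-recursive.
For S: α = {id}, β = {num num, M, id, M M}. Rewrite as S → β S' and S' → α S' | ε.
For M: α = {num}, β = {num, id, S num, num B}. Rewrite as M → β M' and M' → α M' | ε.

S -> num num S' | M S' | id S' | M M S'; B -> id | num S id; M -> num M' | id M' | S num M' | num B M'; S' -> id S' | ε; M' -> num M' | ε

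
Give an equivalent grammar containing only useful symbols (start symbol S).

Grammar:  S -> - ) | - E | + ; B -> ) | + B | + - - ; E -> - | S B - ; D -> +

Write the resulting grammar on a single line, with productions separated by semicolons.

S -> - ) | - E | +; B -> ) | + B | + - -; E -> - | S B -

Generating nonterminals: {B, D, E, S}.
Reachable from S after that: {B, E, S}.
Removed useless symbols: {D} and every production mentioning them.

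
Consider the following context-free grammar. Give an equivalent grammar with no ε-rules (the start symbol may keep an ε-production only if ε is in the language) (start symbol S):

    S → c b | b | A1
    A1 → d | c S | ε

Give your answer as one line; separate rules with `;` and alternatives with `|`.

S → c b | b | A1 | ε; A1 → d | c S | c

Nullable set = {A1, S}.
ε ∈ L(G) since S is nullable, so keep S → ε.
Expand every rule over subsets of its nullable positions: A1 → c S gives c S | c.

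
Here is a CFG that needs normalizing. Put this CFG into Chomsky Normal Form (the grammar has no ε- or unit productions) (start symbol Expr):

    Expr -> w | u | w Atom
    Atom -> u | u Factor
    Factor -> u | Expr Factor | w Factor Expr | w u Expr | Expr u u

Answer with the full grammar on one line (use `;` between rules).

Expr -> w | u | X1 Atom; Atom -> u | X2 Factor; Factor -> u | Expr Factor | X1 Y1 | X1 Y2 | Expr Y3; X1 -> w; X2 -> u; Y1 -> Factor Expr; Y2 -> X2 Expr; Y3 -> X2 X2

Introduce a nonterminal for each terminal appearing in a rule of length ≥ 2: X1 → w, X2 → u.
Binarize each right-hand side of length ≥ 3 by chaining fresh nonterminals (Y1, Y2, …): affected rules were Factor → X1 Factor Expr; Factor → X1 X2 Expr; Factor → Expr X2 X2.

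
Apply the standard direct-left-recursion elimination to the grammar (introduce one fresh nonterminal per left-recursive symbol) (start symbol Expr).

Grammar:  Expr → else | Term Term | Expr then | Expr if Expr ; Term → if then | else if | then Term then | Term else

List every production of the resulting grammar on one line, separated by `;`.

Left recursion appears on Expr, Term.
For Expr: α = {then, if Expr}, β = {else, Term Term}. Rewrite as Expr → β Expr1 and Expr1 → α Expr1 | ε.
For Term: α = {else}, β = {if then, else if, then Term then}. Rewrite as Term → β Term1 and Term1 → α Term1 | ε.

Expr → else Expr1 | Term Term Expr1; Term → if then Term1 | else if Term1 | then Term then Term1; Expr1 → then Expr1 | if Expr Expr1 | ε; Term1 → else Term1 | ε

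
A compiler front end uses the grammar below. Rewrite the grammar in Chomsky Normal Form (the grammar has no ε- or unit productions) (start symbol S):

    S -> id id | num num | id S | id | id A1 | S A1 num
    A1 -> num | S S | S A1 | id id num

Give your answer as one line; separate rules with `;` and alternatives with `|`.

Introduce a nonterminal for each terminal appearing in a rule of length ≥ 2: X1 → id, X2 → num.
Binarize each right-hand side of length ≥ 3 by chaining fresh nonterminals (Y1, Y2, …): affected rules were S → S A1 X2; A1 → X1 X1 X2.

S -> X1 X1 | X2 X2 | X1 S | id | X1 A1 | S Y1; A1 -> num | S S | S A1 | X1 Y2; X1 -> id; X2 -> num; Y1 -> A1 X2; Y2 -> X1 X2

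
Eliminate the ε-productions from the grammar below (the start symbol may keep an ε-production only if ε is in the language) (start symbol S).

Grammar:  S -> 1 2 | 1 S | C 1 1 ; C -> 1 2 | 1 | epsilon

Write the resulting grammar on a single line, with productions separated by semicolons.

S -> 1 2 | 1 S | C 1 1 | 1 1; C -> 1 2 | 1

Nullable set = {C}.
ε ∉ L(G), so no ε-production is kept.
Expand every rule over subsets of its nullable positions: S → C 1 1 gives C 1 1 | 1 1.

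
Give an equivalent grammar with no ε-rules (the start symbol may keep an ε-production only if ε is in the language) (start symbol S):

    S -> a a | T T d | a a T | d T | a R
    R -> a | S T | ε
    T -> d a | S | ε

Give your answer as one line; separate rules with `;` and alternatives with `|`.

S -> a a | T T d | T d | d | a a T | d T | a R | a; R -> a | S T | S; T -> d a | S

Nullable set = {R, T}.
ε ∉ L(G), so no ε-production is kept.
Add the nullable-subset variants: S → T T d gives T T d | T d | d. S → a R gives a R | a. R → S T gives S T | S.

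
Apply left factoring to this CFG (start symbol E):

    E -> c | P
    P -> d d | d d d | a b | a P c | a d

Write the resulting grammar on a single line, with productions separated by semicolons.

P has alternatives sharing prefix 'a': factor to P → a P' with P' → b | P c | d.
P has alternatives sharing prefix 'd d': factor to P → d d P'' with P'' → ε | d.

E -> c | P; P -> a P' | d d P''; P' -> b | P c | d; P'' -> ε | d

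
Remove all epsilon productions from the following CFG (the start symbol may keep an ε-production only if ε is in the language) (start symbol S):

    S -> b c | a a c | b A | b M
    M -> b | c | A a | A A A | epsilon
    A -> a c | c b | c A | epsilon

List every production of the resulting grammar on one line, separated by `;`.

The nullable symbols are {A, M}.
ε ∉ L(G), so no ε-production is kept.
Expand every rule over subsets of its nullable positions: S → b A gives b A | b. M → A a gives A a | a. M → A A A gives A A A | A A | A. A → c A gives c A | c.

S -> b c | a a c | b A | b | b M; M -> b | c | A a | a | A A A | A A | A; A -> a c | c b | c A | c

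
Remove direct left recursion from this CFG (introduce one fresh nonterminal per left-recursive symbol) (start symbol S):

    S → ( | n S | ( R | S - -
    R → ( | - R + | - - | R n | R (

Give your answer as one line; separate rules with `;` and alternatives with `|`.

S → ( S' | n S S' | ( R S'; R → ( R' | - R + R' | - - R'; S' → - - S' | epsilon; R' → n R' | ( R' | epsilon

Left recursion appears on S, R.
For S: α = {- -}, β = {(, n S, ( R}. Rewrite as S → β S' and S' → α S' | ε.
For R: α = {n, (}, β = {(, - R +, - -}. Rewrite as R → β R' and R' → α R' | ε.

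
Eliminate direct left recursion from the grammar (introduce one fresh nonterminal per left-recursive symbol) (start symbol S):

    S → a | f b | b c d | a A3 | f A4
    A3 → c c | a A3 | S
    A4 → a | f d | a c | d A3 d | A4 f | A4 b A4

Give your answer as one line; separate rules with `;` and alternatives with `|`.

A4 is directly left-recursive.
For A4: α = {f, b A4}, β = {a, f d, a c, d A3 d}. Rewrite as A4 → β A4' and A4' → α A4' | ε.

S → a | f b | b c d | a A3 | f A4; A3 → c c | a A3 | S; A4 → a A4' | f d A4' | a c A4' | d A3 d A4'; A4' → f A4' | b A4 A4' | epsilon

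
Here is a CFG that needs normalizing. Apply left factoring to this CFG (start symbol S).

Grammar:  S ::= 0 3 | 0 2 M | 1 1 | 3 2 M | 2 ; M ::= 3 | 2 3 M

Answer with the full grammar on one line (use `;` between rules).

S has alternatives sharing prefix '0': factor to S → 0 S' with S' → 3 | 2 M.

S ::= 1 1 | 3 2 M | 2 | 0 S'; M ::= 3 | 2 3 M; S' ::= 3 | 2 M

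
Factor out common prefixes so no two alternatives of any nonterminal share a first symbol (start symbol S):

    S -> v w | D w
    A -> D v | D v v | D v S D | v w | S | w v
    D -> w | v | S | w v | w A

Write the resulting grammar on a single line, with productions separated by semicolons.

S -> v w | D w; A -> v w | S | w v | D v A'; D -> v | S | w D'; A' -> ε | v | S D; D' -> ε | v | A

A has alternatives sharing prefix 'D v': factor to A → D v A' with A' → ε | v | S D.
D has alternatives sharing prefix 'w': factor to D → w D' with D' → ε | v | A.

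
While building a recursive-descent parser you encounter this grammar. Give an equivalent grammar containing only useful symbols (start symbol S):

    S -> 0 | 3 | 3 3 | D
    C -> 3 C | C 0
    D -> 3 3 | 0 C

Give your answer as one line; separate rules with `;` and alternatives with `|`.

S -> 0 | 3 | 3 3 | D; D -> 3 3

Generating nonterminals: {D, S}.
Reachable from S after that: {D, S}.
Removed useless symbols: {C} and every production mentioning them.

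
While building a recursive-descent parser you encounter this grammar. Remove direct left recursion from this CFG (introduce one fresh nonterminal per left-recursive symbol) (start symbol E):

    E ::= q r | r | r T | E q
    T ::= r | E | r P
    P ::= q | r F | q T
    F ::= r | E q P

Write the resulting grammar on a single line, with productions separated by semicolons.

E ::= q r E' | r E' | r T E'; T ::= r | E | r P; P ::= q | r F | q T; F ::= r | E q P; E' ::= q E' | ε

E is directly left-recursive.
For E: α = {q}, β = {q r, r, r T}. Rewrite as E → β E' and E' → α E' | ε.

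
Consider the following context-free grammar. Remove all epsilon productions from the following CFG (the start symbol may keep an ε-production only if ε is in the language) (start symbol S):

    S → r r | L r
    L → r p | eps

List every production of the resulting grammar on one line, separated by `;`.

S → r r | L r | r; L → r p

Nullable set = {L}.
ε ∉ L(G), so no ε-production is kept.
Expand every rule over subsets of its nullable positions: S → L r gives L r | r.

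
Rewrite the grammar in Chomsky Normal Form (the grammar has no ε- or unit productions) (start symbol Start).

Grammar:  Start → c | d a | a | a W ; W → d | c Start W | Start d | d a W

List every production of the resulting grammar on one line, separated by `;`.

Introduce a nonterminal for each terminal appearing in a rule of length ≥ 2: X1 → d, X2 → a, X3 → c.
Binarize each right-hand side of length ≥ 3 by chaining fresh nonterminals (Y1, Y2, …): affected rules were W → X3 Start W; W → X1 X2 W.

Start → c | X1 X2 | a | X2 W; W → d | X3 Y1 | Start X1 | X1 Y2; X1 → d; X2 → a; X3 → c; Y1 → Start W; Y2 → X2 W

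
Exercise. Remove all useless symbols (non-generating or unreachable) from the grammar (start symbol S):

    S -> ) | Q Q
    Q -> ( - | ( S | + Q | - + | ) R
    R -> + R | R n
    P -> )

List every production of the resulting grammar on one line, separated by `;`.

S -> ) | Q Q; Q -> ( - | ( S | + Q | - +

Generating nonterminals: {P, Q, S}.
Reachable from S after that: {Q, S}.
Removed useless symbols: {P, R} and every production mentioning them.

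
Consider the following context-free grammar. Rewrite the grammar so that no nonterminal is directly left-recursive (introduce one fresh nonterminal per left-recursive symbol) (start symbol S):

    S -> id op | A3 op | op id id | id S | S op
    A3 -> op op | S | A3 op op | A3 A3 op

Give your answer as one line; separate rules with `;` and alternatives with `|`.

Directly left-recursive nonterminals: S, A3.
For S: α = {op}, β = {id op, A3 op, op id id, id S}. Rewrite as S → β S' and S' → α S' | ε.
For A3: α = {op op, A3 op}, β = {op op, S}. Rewrite as A3 → β A3' and A3' → α A3' | ε.

S -> id op S' | A3 op S' | op id id S' | id S S'; A3 -> op op A3' | S A3'; S' -> op S' | epsilon; A3' -> op op A3' | A3 op A3' | epsilon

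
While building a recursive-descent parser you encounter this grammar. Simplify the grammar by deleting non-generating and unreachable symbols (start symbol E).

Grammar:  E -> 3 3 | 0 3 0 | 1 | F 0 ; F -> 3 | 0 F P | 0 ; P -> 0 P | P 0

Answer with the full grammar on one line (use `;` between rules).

Generating nonterminals: {E, F}.
Reachable from E after that: {E, F}.
Removed useless symbols: {P} and every production mentioning them.

E -> 3 3 | 0 3 0 | 1 | F 0; F -> 3 | 0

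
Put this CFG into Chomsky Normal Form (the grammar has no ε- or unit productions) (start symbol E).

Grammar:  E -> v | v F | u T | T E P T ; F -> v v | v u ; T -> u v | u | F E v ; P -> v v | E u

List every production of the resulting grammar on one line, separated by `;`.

E -> v | X1 F | X2 T | T Y1; F -> X1 X1 | X1 X2; T -> X2 X1 | u | F Y3; P -> X1 X1 | E X2; X1 -> v; X2 -> u; Y1 -> E Y2; Y2 -> P T; Y3 -> E X1

Introduce a nonterminal for each terminal appearing in a rule of length ≥ 2: X1 → v, X2 → u.
Binarize each right-hand side of length ≥ 3 by chaining fresh nonterminals (Y1, Y2, …): affected rules were E → T E P T; T → F E X1.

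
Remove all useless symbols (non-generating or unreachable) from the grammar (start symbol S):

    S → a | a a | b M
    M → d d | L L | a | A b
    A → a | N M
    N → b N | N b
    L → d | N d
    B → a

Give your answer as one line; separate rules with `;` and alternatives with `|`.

Generating nonterminals: {A, B, L, M, S}.
Reachable from S after that: {A, L, M, S}.
Removed useless symbols: {B, N} and every production mentioning them.

S → a | a a | b M; M → d d | L L | a | A b; A → a; L → d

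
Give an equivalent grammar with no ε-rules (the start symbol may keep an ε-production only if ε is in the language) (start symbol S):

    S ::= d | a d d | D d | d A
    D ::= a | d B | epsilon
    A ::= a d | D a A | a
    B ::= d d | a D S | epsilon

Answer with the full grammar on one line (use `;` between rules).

The nullable symbols are {B, D}.
ε ∉ L(G), so no ε-production is kept.
Add the nullable-subset variants: D → d B gives d B | d. A → D a A gives D a A | a A. B → a D S gives a D S | a S.

S ::= d | a d d | D d | d A; D ::= a | d B | d; A ::= a d | D a A | a A | a; B ::= d d | a D S | a S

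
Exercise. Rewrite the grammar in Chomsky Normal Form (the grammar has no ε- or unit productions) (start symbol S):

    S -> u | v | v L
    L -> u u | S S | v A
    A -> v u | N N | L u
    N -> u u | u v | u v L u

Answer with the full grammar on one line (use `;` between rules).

S -> u | v | X1 L; L -> X2 X2 | S S | X1 A; A -> X1 X2 | N N | L X2; N -> X2 X2 | X2 X1 | X2 Y1; X1 -> v; X2 -> u; Y1 -> X1 Y2; Y2 -> L X2

Introduce a nonterminal for each terminal appearing in a rule of length ≥ 2: X1 → v, X2 → u.
Binarize each right-hand side of length ≥ 3 by chaining fresh nonterminals (Y1, Y2, …): affected rules were N → X2 X1 L X2.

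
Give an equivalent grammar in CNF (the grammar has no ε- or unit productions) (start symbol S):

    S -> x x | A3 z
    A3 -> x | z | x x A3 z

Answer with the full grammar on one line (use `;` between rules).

S -> X1 X1 | A3 X2; A3 -> x | z | X1 Y1; X1 -> x; X2 -> z; Y1 -> X1 Y2; Y2 -> A3 X2

Introduce a nonterminal for each terminal appearing in a rule of length ≥ 2: X1 → x, X2 → z.
Binarize each right-hand side of length ≥ 3 by chaining fresh nonterminals (Y1, Y2, …): affected rules were A3 → X1 X1 A3 X2.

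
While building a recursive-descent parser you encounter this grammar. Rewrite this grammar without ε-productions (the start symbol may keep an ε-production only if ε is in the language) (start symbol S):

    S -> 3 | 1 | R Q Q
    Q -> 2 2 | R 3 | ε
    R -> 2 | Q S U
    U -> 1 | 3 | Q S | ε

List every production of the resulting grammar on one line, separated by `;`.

S -> 3 | 1 | R Q Q | R Q | R; Q -> 2 2 | R 3; R -> 2 | Q S U | Q S | S U | S; U -> 1 | 3 | Q S | S

The nullable symbols are {Q, U}.
ε ∉ L(G), so no ε-production is kept.
Expand every rule over subsets of its nullable positions: S → R Q Q gives R Q Q | R Q | R. R → Q S U gives Q S U | Q S | S U | S. U → Q S gives Q S | S.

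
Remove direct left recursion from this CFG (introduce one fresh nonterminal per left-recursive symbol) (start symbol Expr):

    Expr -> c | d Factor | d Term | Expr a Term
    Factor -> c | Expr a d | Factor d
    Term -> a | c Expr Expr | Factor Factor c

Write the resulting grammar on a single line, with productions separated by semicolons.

Left recursion appears on Expr, Factor.
For Expr: α = {a Term}, β = {c, d Factor, d Term}. Rewrite as Expr → β Expr1 and Expr1 → α Expr1 | ε.
For Factor: α = {d}, β = {c, Expr a d}. Rewrite as Factor → β Factor1 and Factor1 → α Factor1 | ε.

Expr -> c Expr1 | d Factor Expr1 | d Term Expr1; Factor -> c Factor1 | Expr a d Factor1; Term -> a | c Expr Expr | Factor Factor c; Expr1 -> a Term Expr1 | ε; Factor1 -> d Factor1 | ε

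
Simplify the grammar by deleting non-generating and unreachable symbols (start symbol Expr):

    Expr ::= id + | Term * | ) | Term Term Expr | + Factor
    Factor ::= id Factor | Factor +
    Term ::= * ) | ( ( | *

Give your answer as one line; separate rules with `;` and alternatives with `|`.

Expr ::= id + | Term * | ) | Term Term Expr; Term ::= * ) | ( ( | *

Generating nonterminals: {Expr, Term}.
Reachable from Expr after that: {Expr, Term}.
Removed useless symbols: {Factor} and every production mentioning them.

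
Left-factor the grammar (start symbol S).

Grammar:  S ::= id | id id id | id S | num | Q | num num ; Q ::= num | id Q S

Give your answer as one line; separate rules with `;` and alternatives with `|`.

S ::= Q | id S' | num S''; Q ::= num | id Q S; S' ::= epsilon | id id | S; S'' ::= epsilon | num

S has alternatives sharing prefix 'id': factor to S → id S' with S' → ε | id id | S.
S has alternatives sharing prefix 'num': factor to S → num S'' with S'' → ε | num.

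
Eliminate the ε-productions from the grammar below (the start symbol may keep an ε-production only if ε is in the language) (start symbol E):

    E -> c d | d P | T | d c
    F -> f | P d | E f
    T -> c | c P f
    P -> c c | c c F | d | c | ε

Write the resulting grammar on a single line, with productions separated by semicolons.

E -> c d | d P | d | T | d c; F -> f | P d | d | E f; T -> c | c P f | c f; P -> c c | c c F | d | c

The nullable symbols are {P}.
ε ∉ L(G), so no ε-production is kept.
Add the nullable-subset variants: E → d P gives d P | d. F → P d gives P d | d. T → c P f gives c P f | c f.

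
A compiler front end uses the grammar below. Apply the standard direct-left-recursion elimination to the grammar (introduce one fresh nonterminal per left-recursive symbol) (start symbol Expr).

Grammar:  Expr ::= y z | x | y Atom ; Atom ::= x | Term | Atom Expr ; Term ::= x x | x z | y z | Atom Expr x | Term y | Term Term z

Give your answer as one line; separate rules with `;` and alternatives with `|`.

Expr ::= y z | x | y Atom; Atom ::= x Atom1 | Term Atom1; Term ::= x x Term1 | x z Term1 | y z Term1 | Atom Expr x Term1; Atom1 ::= Expr Atom1 | ε; Term1 ::= y Term1 | Term z Term1 | ε

Directly left-recursive nonterminals: Atom, Term.
For Atom: α = {Expr}, β = {x, Term}. Rewrite as Atom → β Atom1 and Atom1 → α Atom1 | ε.
For Term: α = {y, Term z}, β = {x x, x z, y z, Atom Expr x}. Rewrite as Term → β Term1 and Term1 → α Term1 | ε.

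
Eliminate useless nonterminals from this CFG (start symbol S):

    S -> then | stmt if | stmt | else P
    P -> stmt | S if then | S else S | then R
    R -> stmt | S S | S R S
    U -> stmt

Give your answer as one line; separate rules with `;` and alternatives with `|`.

S -> then | stmt if | stmt | else P; P -> stmt | S if then | S else S | then R; R -> stmt | S S | S R S

Generating nonterminals: {P, R, S, U}.
Reachable from S after that: {P, R, S}.
Removed useless symbols: {U} and every production mentioning them.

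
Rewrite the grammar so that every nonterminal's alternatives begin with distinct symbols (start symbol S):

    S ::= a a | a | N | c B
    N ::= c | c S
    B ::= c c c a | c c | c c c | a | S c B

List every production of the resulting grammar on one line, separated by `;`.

S has alternatives sharing prefix 'a': factor to S → a S' with S' → a | ε.
N has alternatives sharing prefix 'c': factor to N → c N' with N' → ε | S.
B has alternatives sharing prefix 'c c': factor to B → c c B' with B' → c a | ε | c.
B' has alternatives sharing prefix 'c': factor to B' → c B'' with B'' → a | ε.

S ::= N | c B | a S'; N ::= c N'; B ::= a | S c B | c c B'; S' ::= a | ε; N' ::= ε | S; B' ::= ε | c B''; B'' ::= a | ε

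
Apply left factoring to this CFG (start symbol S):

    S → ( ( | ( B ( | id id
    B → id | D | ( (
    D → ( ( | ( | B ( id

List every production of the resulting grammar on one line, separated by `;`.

S has alternatives sharing prefix '(': factor to S → ( S' with S' → ( | B (.
D has alternatives sharing prefix '(': factor to D → ( D' with D' → ( | ε.

S → id id | ( S'; B → id | D | ( (; D → B ( id | ( D'; S' → ( | B (; D' → ( | ε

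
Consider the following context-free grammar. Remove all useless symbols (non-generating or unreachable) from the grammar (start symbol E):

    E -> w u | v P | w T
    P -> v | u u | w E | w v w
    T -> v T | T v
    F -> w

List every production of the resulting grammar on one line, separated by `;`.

Generating nonterminals: {E, F, P}.
Reachable from E after that: {E, P}.
Removed useless symbols: {F, T} and every production mentioning them.

E -> w u | v P; P -> v | u u | w E | w v w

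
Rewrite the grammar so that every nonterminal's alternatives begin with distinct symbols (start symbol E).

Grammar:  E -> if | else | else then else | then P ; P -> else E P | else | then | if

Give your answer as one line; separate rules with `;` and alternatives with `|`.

E has alternatives sharing prefix 'else': factor to E → else E' with E' → ε | then else.
P has alternatives sharing prefix 'else': factor to P → else P' with P' → E P | ε.

E -> if | then P | else E'; P -> then | if | else P'; E' -> ε | then else; P' -> E P | ε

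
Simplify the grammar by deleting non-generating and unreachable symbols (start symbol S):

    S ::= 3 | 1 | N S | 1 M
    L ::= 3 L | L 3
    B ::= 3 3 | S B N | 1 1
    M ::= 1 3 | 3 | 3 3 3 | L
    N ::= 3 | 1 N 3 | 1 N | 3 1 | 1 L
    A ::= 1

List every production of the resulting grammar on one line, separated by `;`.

Generating nonterminals: {A, B, M, N, S}.
Reachable from S after that: {M, N, S}.
Removed useless symbols: {A, B, L} and every production mentioning them.

S ::= 3 | 1 | N S | 1 M; M ::= 1 3 | 3 | 3 3 3; N ::= 3 | 1 N 3 | 1 N | 3 1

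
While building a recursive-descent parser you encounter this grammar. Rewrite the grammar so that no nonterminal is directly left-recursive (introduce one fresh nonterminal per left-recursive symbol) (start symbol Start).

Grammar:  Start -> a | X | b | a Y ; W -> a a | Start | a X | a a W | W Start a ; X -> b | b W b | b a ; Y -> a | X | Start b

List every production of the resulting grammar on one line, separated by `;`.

W is directly left-recursive.
For W: α = {Start a}, β = {a a, Start, a X, a a W}. Rewrite as W → β W1 and W1 → α W1 | ε.

Start -> a | X | b | a Y; W -> a a W1 | Start W1 | a X W1 | a a W W1; X -> b | b W b | b a; Y -> a | X | Start b; W1 -> Start a W1 | ε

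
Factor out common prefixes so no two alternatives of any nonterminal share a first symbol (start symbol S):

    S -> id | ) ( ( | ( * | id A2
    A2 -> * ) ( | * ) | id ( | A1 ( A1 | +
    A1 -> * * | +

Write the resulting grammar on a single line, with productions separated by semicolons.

S has alternatives sharing prefix 'id': factor to S → id S' with S' → ε | A2.
A2 has alternatives sharing prefix '* )': factor to A2 → * ) A2' with A2' → ( | ε.

S -> ) ( ( | ( * | id S'; A2 -> id ( | A1 ( A1 | + | * ) A2'; A1 -> * * | +; S' -> epsilon | A2; A2' -> ( | epsilon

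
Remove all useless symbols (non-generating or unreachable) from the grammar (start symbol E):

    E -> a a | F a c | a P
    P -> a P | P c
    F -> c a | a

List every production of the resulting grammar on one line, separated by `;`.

Generating nonterminals: {E, F}.
Reachable from E after that: {E, F}.
Removed useless symbols: {P} and every production mentioning them.

E -> a a | F a c; F -> c a | a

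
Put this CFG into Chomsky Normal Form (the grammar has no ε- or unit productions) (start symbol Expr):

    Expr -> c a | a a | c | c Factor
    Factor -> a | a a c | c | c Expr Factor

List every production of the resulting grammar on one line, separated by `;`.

Introduce a nonterminal for each terminal appearing in a rule of length ≥ 2: X1 → c, X2 → a.
Binarize each right-hand side of length ≥ 3 by chaining fresh nonterminals (Y1, Y2, …): affected rules were Factor → X2 X2 X1; Factor → X1 Expr Factor.

Expr -> X1 X2 | X2 X2 | c | X1 Factor; Factor -> a | X2 Y1 | c | X1 Y2; X1 -> c; X2 -> a; Y1 -> X2 X1; Y2 -> Expr Factor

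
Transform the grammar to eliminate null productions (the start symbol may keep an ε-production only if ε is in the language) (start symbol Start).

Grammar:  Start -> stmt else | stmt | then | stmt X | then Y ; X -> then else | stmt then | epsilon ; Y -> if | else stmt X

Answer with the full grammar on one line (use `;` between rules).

Nullable set = {X}.
ε ∉ L(G), so no ε-production is kept.
Add the nullable-subset variants: Y → else stmt X gives else stmt X | else stmt.

Start -> stmt else | stmt | then | stmt X | then Y; X -> then else | stmt then; Y -> if | else stmt X | else stmt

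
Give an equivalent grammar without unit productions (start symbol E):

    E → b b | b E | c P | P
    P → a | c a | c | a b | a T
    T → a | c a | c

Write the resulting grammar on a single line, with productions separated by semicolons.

Unit pairs: E ⇒* {P}.
For every A with A ⇒* B via unit rules, add B's non-unit alternatives to A; then delete every rule of the form X → Y.

E → b b | b E | c P | a | c a | c | a b | a T; P → a | c a | c | a b | a T; T → a | c a | c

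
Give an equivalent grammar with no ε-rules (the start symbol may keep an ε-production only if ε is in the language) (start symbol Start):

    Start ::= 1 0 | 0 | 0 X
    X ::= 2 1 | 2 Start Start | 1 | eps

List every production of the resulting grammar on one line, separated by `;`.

Start ::= 1 0 | 0 | 0 X; X ::= 2 1 | 2 Start Start | 1

Nullable nonterminals: {X}.
ε ∉ L(G), so no ε-production is kept.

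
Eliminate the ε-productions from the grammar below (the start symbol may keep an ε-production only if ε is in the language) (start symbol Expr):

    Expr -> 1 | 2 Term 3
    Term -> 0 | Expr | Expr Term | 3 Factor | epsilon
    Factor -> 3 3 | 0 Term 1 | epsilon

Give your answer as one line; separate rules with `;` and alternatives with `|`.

Expr -> 1 | 2 Term 3 | 2 3; Term -> 0 | Expr | Expr Term | 3 Factor | 3; Factor -> 3 3 | 0 Term 1 | 0 1

Nullable set = {Factor, Term}.
ε ∉ L(G), so no ε-production is kept.
For each production, add variants omitting each subset of nullable occurrences: Expr → 2 Term 3 gives 2 Term 3 | 2 3. Term → 3 Factor gives 3 Factor | 3. Factor → 0 Term 1 gives 0 Term 1 | 0 1.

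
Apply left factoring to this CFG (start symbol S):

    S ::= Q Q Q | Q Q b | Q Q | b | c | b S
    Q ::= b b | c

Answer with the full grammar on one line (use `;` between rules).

S ::= c | Q Q S' | b S''; Q ::= b b | c; S' ::= Q | b | ε; S'' ::= ε | S

S has alternatives sharing prefix 'Q Q': factor to S → Q Q S' with S' → Q | b | ε.
S has alternatives sharing prefix 'b': factor to S → b S'' with S'' → ε | S.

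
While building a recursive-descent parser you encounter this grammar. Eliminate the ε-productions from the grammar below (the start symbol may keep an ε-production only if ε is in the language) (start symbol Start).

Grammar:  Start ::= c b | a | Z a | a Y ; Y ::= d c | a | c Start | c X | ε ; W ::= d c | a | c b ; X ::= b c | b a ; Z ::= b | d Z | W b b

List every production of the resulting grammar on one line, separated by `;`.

Nullable set = {Y}.
ε ∉ L(G), so no ε-production is kept.

Start ::= c b | a | Z a | a Y; Y ::= d c | a | c Start | c X; W ::= d c | a | c b; X ::= b c | b a; Z ::= b | d Z | W b b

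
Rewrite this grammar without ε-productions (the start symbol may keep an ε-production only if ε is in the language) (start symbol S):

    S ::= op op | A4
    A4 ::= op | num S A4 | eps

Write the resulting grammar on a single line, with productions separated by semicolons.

S ::= op op | A4 | eps; A4 ::= op | num S A4 | num S | num A4 | num

The nullable symbols are {A4, S}.
ε ∈ L(G) since S is nullable, so keep S → ε.
For each production, add variants omitting each subset of nullable occurrences: A4 → num S A4 gives num S A4 | num S | num A4 | num.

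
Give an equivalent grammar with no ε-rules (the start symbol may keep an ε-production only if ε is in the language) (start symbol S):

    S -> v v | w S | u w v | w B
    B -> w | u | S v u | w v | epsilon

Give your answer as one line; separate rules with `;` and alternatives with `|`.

S -> v v | w S | u w v | w B | w; B -> w | u | S v u | w v

Nullable set = {B}.
ε ∉ L(G), so no ε-production is kept.
Add the nullable-subset variants: S → w B gives w B | w.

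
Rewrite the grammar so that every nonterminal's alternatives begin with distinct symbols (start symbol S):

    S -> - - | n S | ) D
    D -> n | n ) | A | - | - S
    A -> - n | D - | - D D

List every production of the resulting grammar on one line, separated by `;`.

D has alternatives sharing prefix 'n': factor to D → n D' with D' → ε | ).
D has alternatives sharing prefix '-': factor to D → - D'' with D'' → ε | S.
A has alternatives sharing prefix '-': factor to A → - A' with A' → n | D D.

S -> - - | n S | ) D; D -> A | n D' | - D''; A -> D - | - A'; D' -> epsilon | ); D'' -> epsilon | S; A' -> n | D D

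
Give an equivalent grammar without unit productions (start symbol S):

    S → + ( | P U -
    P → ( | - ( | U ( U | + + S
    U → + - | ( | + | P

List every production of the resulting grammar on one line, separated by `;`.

S → + ( | P U -; P → ( | - ( | U ( U | + + S; U → + - | ( | + | - ( | U ( U | + + S

Unit pairs: U ⇒* {P}.
For each unit pair (A, B), copy every non-unit production of B to A, then drop all unit productions.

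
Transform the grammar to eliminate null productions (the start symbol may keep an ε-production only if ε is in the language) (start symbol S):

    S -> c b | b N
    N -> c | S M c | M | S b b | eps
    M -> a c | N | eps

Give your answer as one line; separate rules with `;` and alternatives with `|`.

The nullable symbols are {M, N}.
ε ∉ L(G), so no ε-production is kept.
Add the nullable-subset variants: S → b N gives b N | b. N → S M c gives S M c | S c.

S -> c b | b N | b; N -> c | S M c | S c | M | S b b; M -> a c | N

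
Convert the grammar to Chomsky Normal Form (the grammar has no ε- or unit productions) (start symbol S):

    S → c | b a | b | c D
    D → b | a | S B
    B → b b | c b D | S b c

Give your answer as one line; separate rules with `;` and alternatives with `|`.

S → c | X1 X2 | b | X3 D; D → b | a | S B; B → X1 X1 | X3 Y1 | S Y2; X1 → b; X2 → a; X3 → c; Y1 → X1 D; Y2 → X1 X3

Introduce a nonterminal for each terminal appearing in a rule of length ≥ 2: X1 → b, X2 → a, X3 → c.
Binarize each right-hand side of length ≥ 3 by chaining fresh nonterminals (Y1, Y2, …): affected rules were B → X3 X1 D; B → S X1 X3.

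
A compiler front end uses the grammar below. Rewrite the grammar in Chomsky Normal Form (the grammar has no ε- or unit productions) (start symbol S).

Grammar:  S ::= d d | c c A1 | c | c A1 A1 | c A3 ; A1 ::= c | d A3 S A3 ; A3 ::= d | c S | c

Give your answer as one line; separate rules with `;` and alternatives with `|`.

Introduce a nonterminal for each terminal appearing in a rule of length ≥ 2: X1 → d, X2 → c.
Binarize each right-hand side of length ≥ 3 by chaining fresh nonterminals (Y1, Y2, …): affected rules were S → X2 X2 A1; S → X2 A1 A1; A1 → X1 A3 S A3.

S ::= X1 X1 | X2 Y1 | c | X2 Y2 | X2 A3; A1 ::= c | X1 Y3; A3 ::= d | X2 S | c; X1 ::= d; X2 ::= c; Y1 ::= X2 A1; Y2 ::= A1 A1; Y3 ::= A3 Y4; Y4 ::= S A3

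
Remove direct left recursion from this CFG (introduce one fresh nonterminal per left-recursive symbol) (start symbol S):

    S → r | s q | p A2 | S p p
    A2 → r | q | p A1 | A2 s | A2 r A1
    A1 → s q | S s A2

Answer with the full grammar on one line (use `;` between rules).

S → r S' | s q S' | p A2 S'; A2 → r A2' | q A2' | p A1 A2'; A1 → s q | S s A2; S' → p p S' | epsilon; A2' → s A2' | r A1 A2' | epsilon

Directly left-recursive nonterminals: S, A2.
For S: α = {p p}, β = {r, s q, p A2}. Rewrite as S → β S' and S' → α S' | ε.
For A2: α = {s, r A1}, β = {r, q, p A1}. Rewrite as A2 → β A2' and A2' → α A2' | ε.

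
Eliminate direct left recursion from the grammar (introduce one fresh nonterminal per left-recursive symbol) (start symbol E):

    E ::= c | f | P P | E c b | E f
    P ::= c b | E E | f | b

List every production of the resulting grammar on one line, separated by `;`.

Left recursion appears on E.
For E: α = {c b, f}, β = {c, f, P P}. Rewrite as E → β E' and E' → α E' | ε.

E ::= c E' | f E' | P P E'; P ::= c b | E E | f | b; E' ::= c b E' | f E' | ε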